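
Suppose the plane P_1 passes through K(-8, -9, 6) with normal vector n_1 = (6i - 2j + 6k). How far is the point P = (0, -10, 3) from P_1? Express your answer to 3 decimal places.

P_1: n_1·r = n_1·K gives 6x - 2y + 6z = 6.
n·P − d = (6)·(0) + (-2)·(-10) + (6)·(3) − 6 = 32; |n| = √76.
Distance = |32| / √76 = 32/√76 ≈ 3.671.

3.671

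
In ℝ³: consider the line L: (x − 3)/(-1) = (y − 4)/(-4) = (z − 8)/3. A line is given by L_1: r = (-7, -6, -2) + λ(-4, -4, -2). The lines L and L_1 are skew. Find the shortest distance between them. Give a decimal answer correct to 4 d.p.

2.2056

L has direction (-1, -4, 3) through (3, 4, 8).
Common perpendicular direction n = (-1, -4, 3) × (-4, -4, -2) = (20, -14, -12).
With w = (-7, -6, -2) − (3, 4, 8) = (-10, -10, -10), w · n = 60.
Distance = |w · n| / |n| = |60| / √740 ≈ 2.2056.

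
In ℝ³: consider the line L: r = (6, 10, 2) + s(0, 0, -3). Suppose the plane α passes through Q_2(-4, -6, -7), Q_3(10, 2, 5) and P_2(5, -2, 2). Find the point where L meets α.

Q_2Q_3 = (14, 8, 12), Q_2P_2 = (9, 4, 9); a normal to α is Q_2Q_3 × Q_2P_2 = (24, -18, -16).
Using Q_2: α has equation 24x - 18y - 16z = 124.
Substitute r = (6, 10, 2) + t(0, 0, -3) into the plane: -68 + 48t = 124, so t = 4.
Intersection: (6, 10, 2) + 4·(0, 0, -3) = (6, 10, -10).

(6, 10, -10)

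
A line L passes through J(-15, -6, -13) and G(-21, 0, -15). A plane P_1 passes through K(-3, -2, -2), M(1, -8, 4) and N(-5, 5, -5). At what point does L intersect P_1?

A direction vector for L is G − J = (-6, 6, -2).
KM = (4, -6, 6), KN = (-2, 7, -3); a normal to P_1 is KM × KN = (-24, 0, 16).
Using K: P_1 has equation -24x + 16z = 40.
Substitute r = (-15, -6, -13) + t(-6, 6, -2) into the plane: 152 + 112t = 40, so t = -1.
Intersection: (-15, -6, -13) + (-1)·(-6, 6, -2) = (-9, -12, -11).

(-9, -12, -11)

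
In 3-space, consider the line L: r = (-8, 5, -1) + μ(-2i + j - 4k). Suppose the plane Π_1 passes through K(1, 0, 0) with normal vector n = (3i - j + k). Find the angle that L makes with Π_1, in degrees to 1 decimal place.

Π_1: n·r = n·K gives 3x - y + z = 3.
sin θ = |n·v| / (|n||v|) = |-11| / (√11 · √21) = 0.72375.
θ ≈ 46.4°.

46.4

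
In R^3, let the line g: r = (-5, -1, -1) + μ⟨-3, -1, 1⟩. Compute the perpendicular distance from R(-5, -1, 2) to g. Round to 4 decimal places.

Taking (-5, -1, -1) on g with direction v = (-3, -1, 1): w = R − (-5, -1, -1) = (0, 0, 3), and w × v = (3, -9, 0).
Distance = |w × v| / |v| = √90 / √11 ≈ 2.8604.

2.8604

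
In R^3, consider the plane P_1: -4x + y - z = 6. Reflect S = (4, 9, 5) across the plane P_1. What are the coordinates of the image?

(-4, 11, 3)

λ = (n·S − d)/|n|² = (-12 − 6)/18 = -1.
Reflection = S − 2λn = (4, 9, 5) − (-2)·(-4, 1, -1) = (-4, 11, 3).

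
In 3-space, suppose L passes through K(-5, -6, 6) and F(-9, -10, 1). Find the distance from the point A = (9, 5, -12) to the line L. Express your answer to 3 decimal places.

25.283

A direction vector for L is F − K = (-4, -4, -5).
Taking (-5, -6, 6) on L with direction v = (-4, -4, -5): w = A − (-5, -6, 6) = (14, 11, -18), and w × v = (-127, 142, -12).
Distance = |w × v| / |v| = √36437 / √57 ≈ 25.283.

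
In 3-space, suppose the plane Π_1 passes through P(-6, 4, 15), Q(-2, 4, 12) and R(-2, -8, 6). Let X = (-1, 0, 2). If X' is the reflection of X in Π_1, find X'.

(5, -4, 10)

PQ = (4, 0, -3), PR = (4, -12, -9); a normal to Π_1 is PQ × PR = (-36, 24, -48).
Using P: Π_1 has equation -36x + 24y - 48z = -408.
λ = (n·X − d)/|n|² = (-60 − (-408))/4176 = 1/12.
Reflection = X − 2λn = (-1, 0, 2) − (1/6)·(-36, 24, -48) = (5, -4, 10).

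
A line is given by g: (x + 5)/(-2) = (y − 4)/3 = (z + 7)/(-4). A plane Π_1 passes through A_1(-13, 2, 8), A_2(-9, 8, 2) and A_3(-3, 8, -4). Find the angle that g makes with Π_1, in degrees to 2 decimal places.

39.72

g has direction (-2, 3, -4) through (-5, 4, -7).
A_1A_2 = (4, 6, -6), A_1A_3 = (10, 6, -12); a normal to Π_1 is A_1A_2 × A_1A_3 = (-36, -12, -36).
Using A_1: Π_1 has equation -36x - 12y - 36z = 156.
sin θ = |n·v| / (|n||v|) = |180| / (√2736 · √29) = 0.63902.
θ ≈ 39.72°.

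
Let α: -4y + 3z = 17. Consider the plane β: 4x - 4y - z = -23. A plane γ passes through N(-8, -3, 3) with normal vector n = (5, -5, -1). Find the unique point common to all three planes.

γ: n·r = n·N gives 5x - 5y - z = -28.
Solving the 3×3 linear system -4y + 3z = 17, 4x - 4y - z = -23, 5x - 5y - z = -28 (e.g. by elimination or Cramer's rule, determinant = 4) gives (-7, -2, 3).

(-7, -2, 3)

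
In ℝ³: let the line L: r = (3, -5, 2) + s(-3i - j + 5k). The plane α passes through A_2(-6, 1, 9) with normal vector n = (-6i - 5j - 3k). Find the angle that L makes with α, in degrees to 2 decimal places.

9.30

α: n·r = n·A_2 gives -6x - 5y - 3z = 4.
sin θ = |n·v| / (|n||v|) = |8| / (√70 · √35) = 0.16162.
θ ≈ 9.30°.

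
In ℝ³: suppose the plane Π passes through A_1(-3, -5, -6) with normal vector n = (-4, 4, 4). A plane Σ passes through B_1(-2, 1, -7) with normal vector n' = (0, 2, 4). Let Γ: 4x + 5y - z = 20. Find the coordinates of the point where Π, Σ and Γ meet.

Π: n·r = n·A_1 gives -4x + 4y + 4z = -32.
Σ: n'·r = n'·B_1 gives 2y + 4z = -26.
Solving the 3×3 linear system -4x + 4y + 4z = -32, 2y + 4z = -26, 4x + 5y - z = 20 (e.g. by elimination or Cramer's rule, determinant = 120) gives (2, 1, -7).

(2, 1, -7)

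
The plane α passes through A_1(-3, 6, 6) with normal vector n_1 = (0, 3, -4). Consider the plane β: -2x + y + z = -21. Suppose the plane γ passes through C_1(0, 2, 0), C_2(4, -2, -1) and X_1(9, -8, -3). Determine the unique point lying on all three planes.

α: n_1·r = n_1·A_1 gives 3y - 4z = -6.
C_1C_2 = (4, -4, -1), C_1X_1 = (9, -10, -3); a normal to γ is C_1C_2 × C_1X_1 = (2, 3, -4).
Using C_1: γ has equation 2x + 3y - 4z = 6.
Solving the 3×3 linear system 3y - 4z = -6, -2x + y + z = -21, 2x + 3y - 4z = 6 (e.g. by elimination or Cramer's rule, determinant = 14) gives (6, -6, -3).

(6, -6, -3)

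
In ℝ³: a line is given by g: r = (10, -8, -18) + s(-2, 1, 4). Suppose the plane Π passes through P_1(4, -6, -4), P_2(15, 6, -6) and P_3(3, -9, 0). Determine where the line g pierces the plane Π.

P_1P_2 = (11, 12, -2), P_1P_3 = (-1, -3, 4); a normal to Π is P_1P_2 × P_1P_3 = (42, -42, -21).
Using P_1: Π has equation 42x - 42y - 21z = 504.
Substitute r = (10, -8, -18) + t(-2, 1, 4) into the plane: 1134 + (-210)t = 504, so t = 3.
Intersection: (10, -8, -18) + 3·(-2, 1, 4) = (4, -5, -6).

(4, -5, -6)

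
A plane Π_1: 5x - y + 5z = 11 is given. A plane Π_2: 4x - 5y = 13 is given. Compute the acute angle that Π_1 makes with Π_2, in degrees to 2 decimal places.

56.86

cos θ = |n₁·n₂| / (|n₁||n₂|) = |25| / (√51 · √41).
θ = arccos(0.54672) ≈ 56.86°.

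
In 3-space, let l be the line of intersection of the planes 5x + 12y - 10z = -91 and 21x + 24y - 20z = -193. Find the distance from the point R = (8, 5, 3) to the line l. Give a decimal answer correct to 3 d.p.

11.668

Direction of l: (5, 12, -10) × (21, 24, -20) = (0, -110, -132).
A point on l: solving the two plane equations with y = -3 gives (-1, -3, 5).
Taking (-1, -3, 5) on l with direction v = (0, -110, -132): w = R − (-1, -3, 5) = (9, 8, -2), and w × v = (-1276, 1188, -990).
Distance = |w × v| / |v| = √4019620 / √29524 ≈ 11.668.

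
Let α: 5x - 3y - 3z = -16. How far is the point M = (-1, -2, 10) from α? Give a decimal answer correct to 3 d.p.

n·M − d = (5)·(-1) + (-3)·(-2) + (-3)·(10) − (-16) = -13; |n| = √43.
Distance = |-13| / √43 = 13/√43 ≈ 1.982.

1.982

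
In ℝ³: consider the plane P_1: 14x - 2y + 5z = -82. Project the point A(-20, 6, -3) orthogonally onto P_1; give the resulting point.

(-6, 4, 2)

Foot = A − λn with λ = (n·A − d)/|n|² = (-307 − (-82))/225 = -1.
Foot = (-20, 6, -3) − (-1)·(14, -2, 5) = (-6, 4, 2).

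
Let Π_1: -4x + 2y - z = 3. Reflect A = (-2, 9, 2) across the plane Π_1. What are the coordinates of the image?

(6, 5, 4)

λ = (n·A − d)/|n|² = (24 − 3)/21 = 1.
Reflection = A − 2λn = (-2, 9, 2) − 2·(-4, 2, -1) = (6, 5, 4).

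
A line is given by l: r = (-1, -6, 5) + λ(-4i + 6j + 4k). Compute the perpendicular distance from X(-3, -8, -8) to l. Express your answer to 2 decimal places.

11.44

Taking (-1, -6, 5) on l with direction v = (-4, 6, 4): w = X − (-1, -6, 5) = (-2, -2, -13), and w × v = (70, 60, -20).
Distance = |w × v| / |v| = √8900 / √68 ≈ 11.44.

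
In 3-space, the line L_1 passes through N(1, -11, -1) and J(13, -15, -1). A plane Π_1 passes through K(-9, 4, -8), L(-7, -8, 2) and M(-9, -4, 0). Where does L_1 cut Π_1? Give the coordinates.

(-2, -10, -1)

A direction vector for L_1 is J − N = (12, -4, 0).
KL = (2, -12, 10), KM = (0, -8, 8); a normal to Π_1 is KL × KM = (-16, -16, -16).
Using K: Π_1 has equation -16x - 16y - 16z = 208.
Substitute r = (1, -11, -1) + t(12, -4, 0) into the plane: 176 + (-128)t = 208, so t = -1/4.
Intersection: (1, -11, -1) + (-1/4)·(12, -4, 0) = (-2, -10, -1).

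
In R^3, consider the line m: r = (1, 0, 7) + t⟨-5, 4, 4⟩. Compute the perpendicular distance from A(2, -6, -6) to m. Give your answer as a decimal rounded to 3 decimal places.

Taking (1, 0, 7) on m with direction v = (-5, 4, 4): w = A − (1, 0, 7) = (1, -6, -13), and w × v = (28, 61, -26).
Distance = |w × v| / |v| = √5181 / √57 ≈ 9.534.

9.534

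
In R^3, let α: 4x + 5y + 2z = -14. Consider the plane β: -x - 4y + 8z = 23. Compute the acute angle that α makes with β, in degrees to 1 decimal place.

cos θ = |n₁·n₂| / (|n₁||n₂|) = |-8| / (√45 · √81).
θ = arccos(0.13251) ≈ 82.4°.

82.4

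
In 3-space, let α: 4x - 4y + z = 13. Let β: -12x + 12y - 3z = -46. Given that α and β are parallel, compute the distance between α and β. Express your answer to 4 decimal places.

0.4062

Rescale β by 1/(-3): 4x - 4y + z = 46/3. Then distance = |13 − (46/3)| / √33 ≈ 0.4062.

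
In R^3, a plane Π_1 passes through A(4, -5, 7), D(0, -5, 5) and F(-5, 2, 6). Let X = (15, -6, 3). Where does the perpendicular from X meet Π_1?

(12, -9, 9)

AD = (-4, 0, -2), AF = (-9, 7, -1); a normal to Π_1 is AD × AF = (14, 14, -28).
Using A: Π_1 has equation 14x + 14y - 28z = -210.
Foot = X − λn with λ = (n·X − d)/|n|² = (42 − (-210))/1176 = 3/14.
Foot = (15, -6, 3) − (3/14)·(14, 14, -28) = (12, -9, 9).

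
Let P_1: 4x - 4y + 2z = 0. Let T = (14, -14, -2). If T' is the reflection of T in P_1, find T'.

λ = (n·T − d)/|n|² = (108 − 0)/36 = 3.
Reflection = T − 2λn = (14, -14, -2) − 6·(4, -4, 2) = (-10, 10, -14).

(-10, 10, -14)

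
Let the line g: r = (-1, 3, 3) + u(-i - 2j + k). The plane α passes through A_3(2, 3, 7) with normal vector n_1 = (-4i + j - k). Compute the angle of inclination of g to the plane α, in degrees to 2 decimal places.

α: n_1·r = n_1·A_3 gives -4x + y - z = -12.
sin θ = |n·v| / (|n||v|) = |1| / (√18 · √6) = 0.09623.
θ ≈ 5.52°.

5.52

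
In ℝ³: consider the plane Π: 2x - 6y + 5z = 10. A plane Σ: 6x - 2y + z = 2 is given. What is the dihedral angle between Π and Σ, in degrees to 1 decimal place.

cos θ = |n₁·n₂| / (|n₁||n₂|) = |29| / (√65 · √41).
θ = arccos(0.56176) ≈ 55.8°.

55.8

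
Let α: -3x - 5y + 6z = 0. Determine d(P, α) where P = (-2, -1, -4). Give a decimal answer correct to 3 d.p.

n·P − d = (-3)·(-2) + (-5)·(-1) + (6)·(-4) − 0 = -13; |n| = √70.
Distance = |-13| / √70 = 13/√70 ≈ 1.554.

1.554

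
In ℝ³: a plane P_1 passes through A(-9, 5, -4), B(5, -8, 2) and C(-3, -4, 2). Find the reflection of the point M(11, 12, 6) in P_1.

(-1, -12, -18)

AB = (14, -13, 6), AC = (6, -9, 6); a normal to P_1 is AB × AC = (-24, -48, -48).
Using A: P_1 has equation -24x - 48y - 48z = 168.
λ = (n·M − d)/|n|² = (-1128 − 168)/5184 = -1/4.
Reflection = M − 2λn = (11, 12, 6) − (-1/2)·(-24, -48, -48) = (-1, -12, -18).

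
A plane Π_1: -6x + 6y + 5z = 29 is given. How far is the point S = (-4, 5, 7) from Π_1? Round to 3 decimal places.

6.092

n·S − d = (-6)·(-4) + (6)·(5) + (5)·(7) − 29 = 60; |n| = √97.
Distance = |60| / √97 = 60/√97 ≈ 6.092.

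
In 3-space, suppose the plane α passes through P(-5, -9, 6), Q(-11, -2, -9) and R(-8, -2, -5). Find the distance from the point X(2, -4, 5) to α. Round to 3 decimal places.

PQ = (-6, 7, -15), PR = (-3, 7, -11); a normal to α is PQ × PR = (28, -21, -21).
Using P: α has equation 28x - 21y - 21z = -77.
n·X − d = (28)·(2) + (-21)·(-4) + (-21)·(5) − (-77) = 112; |n| = √1666.
Distance = |112| / √1666 = 112/√1666 ≈ 2.744.

2.744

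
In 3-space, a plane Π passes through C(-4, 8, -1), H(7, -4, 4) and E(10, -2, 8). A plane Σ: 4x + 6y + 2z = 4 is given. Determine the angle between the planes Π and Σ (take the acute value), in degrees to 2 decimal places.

CH = (11, -12, 5), CE = (14, -10, 9); a normal to Π is CH × CE = (-58, -29, 58).
Using C: Π has equation -58x - 29y + 58z = -58.
cos θ = |n₁·n₂| / (|n₁||n₂|) = |-290| / (√7569 · √56).
θ = arccos(0.44544) ≈ 63.55°.

63.55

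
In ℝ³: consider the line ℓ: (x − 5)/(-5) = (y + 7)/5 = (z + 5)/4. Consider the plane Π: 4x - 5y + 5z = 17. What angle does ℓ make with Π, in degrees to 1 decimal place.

ℓ has direction (-5, 5, 4) through (5, -7, -5).
sin θ = |n·v| / (|n||v|) = |-25| / (√66 · √66) = 0.37879.
θ ≈ 22.3°.

22.3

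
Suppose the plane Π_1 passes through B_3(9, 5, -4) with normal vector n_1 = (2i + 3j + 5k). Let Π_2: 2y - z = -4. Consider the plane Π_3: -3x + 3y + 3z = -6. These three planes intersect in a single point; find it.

Π_1: n_1·r = n_1·B_3 gives 2x + 3y + 5z = 13.
Solving the 3×3 linear system 2x + 3y + 5z = 13, 2y - z = -4, -3x + 3y + 3z = -6 (e.g. by elimination or Cramer's rule, determinant = 57) gives (3, -1, 2).

(3, -1, 2)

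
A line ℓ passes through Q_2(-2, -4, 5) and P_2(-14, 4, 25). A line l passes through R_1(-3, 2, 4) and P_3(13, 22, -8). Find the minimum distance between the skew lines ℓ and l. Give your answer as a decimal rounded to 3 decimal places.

2.990

A direction vector for ℓ is P_2 − Q_2 = (-12, 8, 20).
A direction vector for l is P_3 − R_1 = (16, 20, -12).
Common perpendicular direction n = (-12, 8, 20) × (16, 20, -12) = (-496, 176, -368).
With w = (-3, 2, 4) − (-2, -4, 5) = (-1, 6, -1), w · n = 1920.
Distance = |w · n| / |n| = |1920| / √412416 ≈ 2.990.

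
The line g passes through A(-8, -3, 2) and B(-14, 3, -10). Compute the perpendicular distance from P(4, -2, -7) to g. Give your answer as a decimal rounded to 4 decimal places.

A direction vector for g is B − A = (-6, 6, -12).
Taking (-8, -3, 2) on g with direction v = (-6, 6, -12): w = P − (-8, -3, 2) = (12, 1, -9), and w × v = (42, 198, 78).
Distance = |w × v| / |v| = √47052 / √216 ≈ 14.7592.

14.7592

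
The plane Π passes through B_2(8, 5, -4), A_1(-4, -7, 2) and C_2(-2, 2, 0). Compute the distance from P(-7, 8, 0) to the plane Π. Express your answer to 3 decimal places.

0.867

B_2A_1 = (-12, -12, 6), B_2C_2 = (-10, -3, 4); a normal to Π is B_2A_1 × B_2C_2 = (-30, -12, -84).
Using B_2: Π has equation -30x - 12y - 84z = 36.
n·P − d = (-30)·(-7) + (-12)·(8) + (-84)·(0) − 36 = 78; |n| = √8100.
Distance = |78| / √8100 = 78/√8100 ≈ 0.867.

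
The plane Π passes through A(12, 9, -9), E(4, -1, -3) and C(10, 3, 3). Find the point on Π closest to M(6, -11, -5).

AE = (-8, -10, 6), AC = (-2, -6, 12); a normal to Π is AE × AC = (-84, 84, 28).
Using A: Π has equation -84x + 84y + 28z = -504.
Foot = M − λn with λ = (n·M − d)/|n|² = (-1568 − (-504))/14896 = -1/14.
Foot = (6, -11, -5) − (-1/14)·(-84, 84, 28) = (0, -5, -3).

(0, -5, -3)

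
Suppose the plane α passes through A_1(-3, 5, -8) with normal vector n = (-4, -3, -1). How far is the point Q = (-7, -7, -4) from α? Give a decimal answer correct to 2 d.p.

α: n·r = n·A_1 gives -4x - 3y - z = 5.
n·Q − d = (-4)·(-7) + (-3)·(-7) + (-1)·(-4) − 5 = 48; |n| = √26.
Distance = |48| / √26 = 48/√26 ≈ 9.41.

9.41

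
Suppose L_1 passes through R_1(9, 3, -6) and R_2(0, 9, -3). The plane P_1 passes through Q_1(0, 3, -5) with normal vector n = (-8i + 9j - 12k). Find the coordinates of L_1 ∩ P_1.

A direction vector for L_1 is R_2 − R_1 = (-9, 6, 3).
P_1: n·r = n·Q_1 gives -8x + 9y - 12z = 87.
Substitute r = (9, 3, -6) + t(-9, 6, 3) into the plane: 27 + 90t = 87, so t = 2/3.
Intersection: (9, 3, -6) + (2/3)·(-9, 6, 3) = (3, 7, -4).

(3, 7, -4)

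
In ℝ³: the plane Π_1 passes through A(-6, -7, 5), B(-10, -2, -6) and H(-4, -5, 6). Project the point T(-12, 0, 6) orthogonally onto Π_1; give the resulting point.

AB = (-4, 5, -11), AH = (2, 2, 1); a normal to Π_1 is AB × AH = (27, -18, -18).
Using A: Π_1 has equation 27x - 18y - 18z = -126.
Foot = T − λn with λ = (n·T − d)/|n|² = (-432 − (-126))/1377 = -2/9.
Foot = (-12, 0, 6) − (-2/9)·(27, -18, -18) = (-6, -4, 2).

(-6, -4, 2)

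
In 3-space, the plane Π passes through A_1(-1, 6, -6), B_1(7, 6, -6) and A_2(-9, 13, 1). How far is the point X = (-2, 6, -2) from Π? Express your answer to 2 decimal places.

2.83

A_1B_1 = (8, 0, 0), A_1A_2 = (-8, 7, 7); a normal to Π is A_1B_1 × A_1A_2 = (0, -56, 56).
Using A_1: Π has equation -56y + 56z = -672.
n·X − d = (0)·(-2) + (-56)·(6) + (56)·(-2) − (-672) = 224; |n| = √6272.
Distance = |224| / √6272 = 224/√6272 ≈ 2.83.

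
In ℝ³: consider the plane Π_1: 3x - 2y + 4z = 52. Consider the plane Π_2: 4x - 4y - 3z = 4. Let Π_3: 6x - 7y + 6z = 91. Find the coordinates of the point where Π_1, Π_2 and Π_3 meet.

(6, -1, 8)

Solving the 3×3 linear system 3x - 2y + 4z = 52, 4x - 4y - 3z = 4, 6x - 7y + 6z = 91 (e.g. by elimination or Cramer's rule, determinant = -67) gives (6, -1, 8).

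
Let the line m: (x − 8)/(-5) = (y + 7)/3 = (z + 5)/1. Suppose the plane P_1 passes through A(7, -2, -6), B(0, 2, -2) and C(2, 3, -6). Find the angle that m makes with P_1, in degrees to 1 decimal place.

m has direction (-5, 3, 1) through (8, -7, -5).
AB = (-7, 4, 4), AC = (-5, 5, 0); a normal to P_1 is AB × AC = (-20, -20, -15).
Using A: P_1 has equation -20x - 20y - 15z = -10.
sin θ = |n·v| / (|n||v|) = |25| / (√1025 · √35) = 0.13199.
θ ≈ 7.6°.

7.6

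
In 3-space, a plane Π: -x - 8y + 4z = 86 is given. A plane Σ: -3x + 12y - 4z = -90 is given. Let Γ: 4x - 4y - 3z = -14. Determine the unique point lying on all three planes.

(-6, -7, 6)

Solving the 3×3 linear system -x - 8y + 4z = 86, -3x + 12y - 4z = -90, 4x - 4y - 3z = -14 (e.g. by elimination or Cramer's rule, determinant = 108) gives (-6, -7, 6).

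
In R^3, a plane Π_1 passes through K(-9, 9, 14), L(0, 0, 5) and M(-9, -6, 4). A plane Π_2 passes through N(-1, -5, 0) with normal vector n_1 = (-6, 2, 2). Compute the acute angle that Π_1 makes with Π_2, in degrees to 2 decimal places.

KL = (9, -9, -9), KM = (0, -15, -10); a normal to Π_1 is KL × KM = (-45, 90, -135).
Using K: Π_1 has equation -45x + 90y - 135z = -675.
Π_2: n_1·r = n_1·N gives -6x + 2y + 2z = -4.
cos θ = |n₁·n₂| / (|n₁||n₂|) = |180| / (√28350 · √44).
θ = arccos(0.16116) ≈ 80.73°.

80.73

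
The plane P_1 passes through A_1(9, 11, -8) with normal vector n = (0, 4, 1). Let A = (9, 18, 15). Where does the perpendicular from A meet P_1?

(9, 6, 12)

P_1: n·r = n·A_1 gives 4y + z = 36.
Foot = A − λn with λ = (n·A − d)/|n|² = (87 − 36)/17 = 3.
Foot = (9, 18, 15) − 3·(0, 4, 1) = (9, 6, 12).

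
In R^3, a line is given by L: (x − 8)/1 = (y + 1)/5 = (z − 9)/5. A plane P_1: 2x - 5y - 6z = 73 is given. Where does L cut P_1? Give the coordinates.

(6, -11, -1)

L has direction (1, 5, 5) through (8, -1, 9).
Substitute r = (8, -1, 9) + t(1, 5, 5) into the plane: -33 + (-53)t = 73, so t = -2.
Intersection: (8, -1, 9) + (-2)·(1, 5, 5) = (6, -11, -1).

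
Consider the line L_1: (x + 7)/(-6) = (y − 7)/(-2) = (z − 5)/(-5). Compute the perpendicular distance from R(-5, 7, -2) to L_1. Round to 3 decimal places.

L_1 has direction (-6, -2, -5) through (-7, 7, 5).
Taking (-7, 7, 5) on L_1 with direction v = (-6, -2, -5): w = R − (-7, 7, 5) = (2, 0, -7), and w × v = (-14, 52, -4).
Distance = |w × v| / |v| = √2916 / √65 ≈ 6.698.

6.698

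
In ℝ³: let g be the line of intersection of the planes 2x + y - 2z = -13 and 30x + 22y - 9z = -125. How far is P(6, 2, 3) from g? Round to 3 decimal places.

8.439

Direction of g: (2, 1, -2) × (30, 22, -9) = (35, -42, 14).
A point on g: solving the two plane equations with x = -4 gives (-4, 1, 3).
Taking (-4, 1, 3) on g with direction v = (35, -42, 14): w = P − (-4, 1, 3) = (10, 1, 0), and w × v = (14, -140, -455).
Distance = |w × v| / |v| = √226821 / √3185 ≈ 8.439.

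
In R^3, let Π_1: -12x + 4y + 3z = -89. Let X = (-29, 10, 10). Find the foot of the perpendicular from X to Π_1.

Foot = X − λn with λ = (n·X − d)/|n|² = (418 − (-89))/169 = 3.
Foot = (-29, 10, 10) − 3·(-12, 4, 3) = (7, -2, 1).

(7, -2, 1)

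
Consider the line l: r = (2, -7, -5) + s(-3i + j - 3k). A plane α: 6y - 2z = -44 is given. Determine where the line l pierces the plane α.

Substitute r = (2, -7, -5) + t(-3, 1, -3) into the plane: -32 + 12t = -44, so t = -1.
Intersection: (2, -7, -5) + (-1)·(-3, 1, -3) = (5, -8, -2).

(5, -8, -2)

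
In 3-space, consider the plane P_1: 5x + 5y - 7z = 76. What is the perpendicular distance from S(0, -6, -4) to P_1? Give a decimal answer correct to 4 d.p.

7.8393

n·S − d = (5)·(0) + (5)·(-6) + (-7)·(-4) − 76 = -78; |n| = √99.
Distance = |-78| / √99 = 78/√99 ≈ 7.8393.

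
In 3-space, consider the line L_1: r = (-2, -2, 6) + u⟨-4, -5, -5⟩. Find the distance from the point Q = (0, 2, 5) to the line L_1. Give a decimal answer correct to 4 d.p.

Taking (-2, -2, 6) on L_1 with direction v = (-4, -5, -5): w = Q − (-2, -2, 6) = (2, 4, -1), and w × v = (-25, 14, 6).
Distance = |w × v| / |v| = √857 / √66 ≈ 3.6034.

3.6034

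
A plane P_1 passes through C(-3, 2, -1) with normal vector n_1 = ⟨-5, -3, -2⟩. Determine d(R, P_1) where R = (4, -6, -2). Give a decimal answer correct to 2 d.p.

1.46

P_1: n_1·r = n_1·C gives -5x - 3y - 2z = 11.
n·R − d = (-5)·(4) + (-3)·(-6) + (-2)·(-2) − 11 = -9; |n| = √38.
Distance = |-9| / √38 = 9/√38 ≈ 1.46.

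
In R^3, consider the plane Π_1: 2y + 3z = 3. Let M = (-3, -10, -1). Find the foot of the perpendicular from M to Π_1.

Foot = M − λn with λ = (n·M − d)/|n|² = (-23 − 3)/13 = -2.
Foot = (-3, -10, -1) − (-2)·(0, 2, 3) = (-3, -6, 5).

(-3, -6, 5)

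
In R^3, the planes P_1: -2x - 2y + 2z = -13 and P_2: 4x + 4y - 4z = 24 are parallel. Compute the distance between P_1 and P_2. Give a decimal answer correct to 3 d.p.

0.289

Rescale P_2 by 1/(-2): -2x - 2y + 2z = -12. Then distance = |-13 − (-12)| / √12 ≈ 0.289.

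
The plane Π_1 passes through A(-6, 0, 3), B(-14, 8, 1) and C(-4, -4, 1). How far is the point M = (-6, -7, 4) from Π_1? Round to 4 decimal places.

AB = (-8, 8, -2), AC = (2, -4, -2); a normal to Π_1 is AB × AC = (-24, -20, 16).
Using A: Π_1 has equation -24x - 20y + 16z = 192.
n·M − d = (-24)·(-6) + (-20)·(-7) + (16)·(4) − 192 = 156; |n| = √1232.
Distance = |156| / √1232 = 156/√1232 ≈ 4.4445.

4.4445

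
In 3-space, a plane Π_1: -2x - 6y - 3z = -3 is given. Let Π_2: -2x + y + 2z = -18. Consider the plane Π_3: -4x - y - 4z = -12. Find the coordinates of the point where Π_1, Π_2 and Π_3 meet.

Solving the 3×3 linear system -2x - 6y - 3z = -3, -2x + y + 2z = -18, -4x - y - 4z = -12 (e.g. by elimination or Cramer's rule, determinant = 82) gives (6, 0, -3).

(6, 0, -3)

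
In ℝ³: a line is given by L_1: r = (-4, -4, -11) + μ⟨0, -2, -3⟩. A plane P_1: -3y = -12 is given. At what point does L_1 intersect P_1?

(-4, 4, 1)

Substitute r = (-4, -4, -11) + t(0, -2, -3) into the plane: 12 + 6t = -12, so t = -4.
Intersection: (-4, -4, -11) + (-4)·(0, -2, -3) = (-4, 4, 1).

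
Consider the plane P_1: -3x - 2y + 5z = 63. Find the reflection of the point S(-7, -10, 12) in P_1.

λ = (n·S − d)/|n|² = (101 − 63)/38 = 1.
Reflection = S − 2λn = (-7, -10, 12) − 2·(-3, -2, 5) = (-1, -6, 2).

(-1, -6, 2)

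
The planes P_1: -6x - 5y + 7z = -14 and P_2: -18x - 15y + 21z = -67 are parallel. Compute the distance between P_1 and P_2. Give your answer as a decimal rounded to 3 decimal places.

0.795

Rescale P_2 by 1/3: -6x - 5y + 7z = -67/3. Then distance = |-14 − (-67/3)| / √110 ≈ 0.795.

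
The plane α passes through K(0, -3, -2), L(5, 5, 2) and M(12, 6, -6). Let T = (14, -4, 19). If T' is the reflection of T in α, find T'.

KL = (5, 8, 4), KM = (12, 9, -4); a normal to α is KL × KM = (-68, 68, -51).
Using K: α has equation -68x + 68y - 51z = -102.
λ = (n·T − d)/|n|² = (-2193 − (-102))/11849 = -3/17.
Reflection = T − 2λn = (14, -4, 19) − (-6/17)·(-68, 68, -51) = (-10, 20, 1).

(-10, 20, 1)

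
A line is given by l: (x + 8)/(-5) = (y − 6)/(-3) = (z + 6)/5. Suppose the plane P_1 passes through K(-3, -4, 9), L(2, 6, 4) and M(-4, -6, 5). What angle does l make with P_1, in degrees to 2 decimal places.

24.05

l has direction (-5, -3, 5) through (-8, 6, -6).
KL = (5, 10, -5), KM = (-1, -2, -4); a normal to P_1 is KL × KM = (-50, 25, 0).
Using K: P_1 has equation -50x + 25y = 50.
sin θ = |n·v| / (|n||v|) = |175| / (√3125 · √59) = 0.40756.
θ ≈ 24.05°.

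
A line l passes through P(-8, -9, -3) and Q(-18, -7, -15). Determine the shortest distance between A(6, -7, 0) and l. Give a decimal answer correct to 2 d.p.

A direction vector for l is Q − P = (-10, 2, -12).
Taking (-8, -9, -3) on l with direction v = (-10, 2, -12): w = A − (-8, -9, -3) = (14, 2, 3), and w × v = (-30, 138, 48).
Distance = |w × v| / |v| = √22248 / √248 ≈ 9.47.

9.47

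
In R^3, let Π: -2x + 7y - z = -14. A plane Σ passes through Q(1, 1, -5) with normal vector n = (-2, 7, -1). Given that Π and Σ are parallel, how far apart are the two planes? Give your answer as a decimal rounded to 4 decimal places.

3.2660

Σ: n·r = n·Q gives -2x + 7y - z = 10.
Same normal n = (-2, 7, -1) with |n| = √54; distance = |-14 − 10| / |n| = 24/√54 ≈ 3.2660.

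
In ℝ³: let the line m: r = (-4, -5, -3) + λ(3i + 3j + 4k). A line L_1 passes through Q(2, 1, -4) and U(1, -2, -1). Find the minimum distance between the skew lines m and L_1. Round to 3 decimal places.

2.125

A direction vector for L_1 is U − Q = (-1, -3, 3).
Common perpendicular direction n = (3, 3, 4) × (-1, -3, 3) = (21, -13, -6).
With w = (2, 1, -4) − (-4, -5, -3) = (6, 6, -1), w · n = 54.
Distance = |w · n| / |n| = |54| / √646 ≈ 2.125.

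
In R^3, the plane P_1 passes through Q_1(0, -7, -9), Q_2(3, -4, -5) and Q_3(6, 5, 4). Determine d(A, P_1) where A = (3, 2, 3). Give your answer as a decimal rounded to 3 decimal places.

Q_1Q_2 = (3, 3, 4), Q_1Q_3 = (6, 12, 13); a normal to P_1 is Q_1Q_2 × Q_1Q_3 = (-9, -15, 18).
Using Q_1: P_1 has equation -9x - 15y + 18z = -57.
n·A − d = (-9)·(3) + (-15)·(2) + (18)·(3) − (-57) = 54; |n| = √630.
Distance = |54| / √630 = 54/√630 ≈ 2.151.

2.151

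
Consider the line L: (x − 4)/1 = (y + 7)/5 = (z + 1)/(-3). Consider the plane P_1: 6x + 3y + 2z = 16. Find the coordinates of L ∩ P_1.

(5, -2, -4)

L has direction (1, 5, -3) through (4, -7, -1).
Substitute r = (4, -7, -1) + t(1, 5, -3) into the plane: 1 + 15t = 16, so t = 1.
Intersection: (4, -7, -1) + 1·(1, 5, -3) = (5, -2, -4).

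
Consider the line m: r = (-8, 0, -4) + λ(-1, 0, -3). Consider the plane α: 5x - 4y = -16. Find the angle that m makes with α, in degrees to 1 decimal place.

14.3

sin θ = |n·v| / (|n||v|) = |-5| / (√41 · √10) = 0.24693.
θ ≈ 14.3°.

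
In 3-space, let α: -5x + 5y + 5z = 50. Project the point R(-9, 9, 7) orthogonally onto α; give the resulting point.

(-4, 4, 2)

Foot = R − λn with λ = (n·R − d)/|n|² = (125 − 50)/75 = 1.
Foot = (-9, 9, 7) − 1·(-5, 5, 5) = (-4, 4, 2).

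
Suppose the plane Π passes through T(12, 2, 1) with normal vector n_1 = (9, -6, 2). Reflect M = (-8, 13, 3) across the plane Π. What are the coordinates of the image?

(28, -11, 11)

Π: n_1·r = n_1·T gives 9x - 6y + 2z = 98.
λ = (n·M − d)/|n|² = (-144 − 98)/121 = -2.
Reflection = M − 2λn = (-8, 13, 3) − (-4)·(9, -6, 2) = (28, -11, 11).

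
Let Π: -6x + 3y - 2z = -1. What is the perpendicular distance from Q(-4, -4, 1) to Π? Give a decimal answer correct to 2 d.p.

1.57

n·Q − d = (-6)·(-4) + (3)·(-4) + (-2)·(1) − (-1) = 11; |n| = √49.
Distance = |11| / √49 = 11/√49 ≈ 1.57.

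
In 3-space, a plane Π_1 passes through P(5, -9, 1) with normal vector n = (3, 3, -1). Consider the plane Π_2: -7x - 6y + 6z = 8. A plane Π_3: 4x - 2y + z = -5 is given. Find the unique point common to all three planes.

Π_1: n·r = n·P gives 3x + 3y - z = -13.
Solving the 3×3 linear system 3x + 3y - z = -13, -7x - 6y + 6z = 8, 4x - 2y + z = -5 (e.g. by elimination or Cramer's rule, determinant = 73) gives (-2, -4, -5).

(-2, -4, -5)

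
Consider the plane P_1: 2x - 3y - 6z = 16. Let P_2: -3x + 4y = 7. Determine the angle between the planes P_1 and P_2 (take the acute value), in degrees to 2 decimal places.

59.05

cos θ = |n₁·n₂| / (|n₁||n₂|) = |-18| / (√49 · √25).
θ = arccos(0.51429) ≈ 59.05°.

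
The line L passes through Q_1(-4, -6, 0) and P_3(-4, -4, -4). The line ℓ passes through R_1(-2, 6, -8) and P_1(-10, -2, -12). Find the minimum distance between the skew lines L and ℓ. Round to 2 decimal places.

A direction vector for L is P_3 − Q_1 = (0, 2, -4).
A direction vector for ℓ is P_1 − R_1 = (-8, -8, -4).
Common perpendicular direction n = (0, 2, -4) × (-8, -8, -4) = (-40, 32, 16).
With w = (-2, 6, -8) − (-4, -6, 0) = (2, 12, -8), w · n = 176.
Distance = |w · n| / |n| = |176| / √2880 ≈ 3.28.

3.28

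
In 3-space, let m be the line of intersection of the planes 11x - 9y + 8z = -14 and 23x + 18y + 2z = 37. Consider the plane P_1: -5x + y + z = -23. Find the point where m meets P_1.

(3, -1, -7)

Direction of m: (11, -9, 8) × (23, 18, 2) = (-162, 162, 405).
A point on m: solving the two plane equations with x = 11 gives (11, -9, -27).
Substitute r = (11, -9, -27) + t(-162, 162, 405) into the plane: -91 + 1377t = -23, so t = 4/81.
Intersection: (11, -9, -27) + (4/81)·(-162, 162, 405) = (3, -1, -7).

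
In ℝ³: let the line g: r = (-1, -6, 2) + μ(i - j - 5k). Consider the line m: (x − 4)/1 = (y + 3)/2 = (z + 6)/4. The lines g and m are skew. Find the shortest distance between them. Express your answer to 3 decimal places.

1.871

m has direction (1, 2, 4) through (4, -3, -6).
Common perpendicular direction n = (1, -1, -5) × (1, 2, 4) = (6, -9, 3).
With w = (4, -3, -6) − (-1, -6, 2) = (5, 3, -8), w · n = -21.
Distance = |w · n| / |n| = |-21| / √126 ≈ 1.871.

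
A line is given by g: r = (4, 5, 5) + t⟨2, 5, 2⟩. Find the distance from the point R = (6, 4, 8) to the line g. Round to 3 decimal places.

Taking (4, 5, 5) on g with direction v = (2, 5, 2): w = R − (4, 5, 5) = (2, -1, 3), and w × v = (-17, 2, 12).
Distance = |w × v| / |v| = √437 / √33 ≈ 3.639.

3.639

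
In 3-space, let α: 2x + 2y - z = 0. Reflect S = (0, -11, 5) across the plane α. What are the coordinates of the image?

(12, 1, -1)

λ = (n·S − d)/|n|² = (-27 − 0)/9 = -3.
Reflection = S − 2λn = (0, -11, 5) − (-6)·(2, 2, -1) = (12, 1, -1).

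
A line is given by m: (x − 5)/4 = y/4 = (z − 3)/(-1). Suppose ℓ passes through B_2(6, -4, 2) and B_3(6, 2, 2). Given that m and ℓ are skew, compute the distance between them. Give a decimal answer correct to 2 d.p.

0.73

m has direction (4, 4, -1) through (5, 0, 3).
A direction vector for ℓ is B_3 − B_2 = (0, 6, 0).
Common perpendicular direction n = (4, 4, -1) × (0, 6, 0) = (6, 0, 24).
With w = (6, -4, 2) − (5, 0, 3) = (1, -4, -1), w · n = -18.
Distance = |w · n| / |n| = |-18| / √612 ≈ 0.73.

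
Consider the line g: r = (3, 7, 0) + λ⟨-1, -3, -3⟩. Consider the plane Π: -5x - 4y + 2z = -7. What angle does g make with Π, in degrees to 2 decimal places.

sin θ = |n·v| / (|n||v|) = |11| / (√45 · √19) = 0.37619.
θ ≈ 22.10°.

22.10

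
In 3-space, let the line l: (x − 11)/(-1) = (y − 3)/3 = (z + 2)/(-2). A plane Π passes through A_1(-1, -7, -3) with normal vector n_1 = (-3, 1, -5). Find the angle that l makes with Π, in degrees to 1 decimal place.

l has direction (-1, 3, -2) through (11, 3, -2).
Π: n_1·r = n_1·A_1 gives -3x + y - 5z = 11.
sin θ = |n·v| / (|n||v|) = |16| / (√35 · √14) = 0.72281.
θ ≈ 46.3°.

46.3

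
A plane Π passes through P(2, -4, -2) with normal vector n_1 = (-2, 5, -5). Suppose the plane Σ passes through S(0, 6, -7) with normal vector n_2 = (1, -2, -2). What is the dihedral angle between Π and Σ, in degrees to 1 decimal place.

84.8

Π: n_1·r = n_1·P gives -2x + 5y - 5z = -14.
Σ: n_2·r = n_2·S gives x - 2y - 2z = 2.
cos θ = |n₁·n₂| / (|n₁||n₂|) = |-2| / (√54 · √9).
θ = arccos(0.09072) ≈ 84.8°.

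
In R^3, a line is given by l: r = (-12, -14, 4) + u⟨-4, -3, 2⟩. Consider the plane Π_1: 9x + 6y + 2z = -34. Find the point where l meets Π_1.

(0, -5, -2)

Substitute r = (-12, -14, 4) + t(-4, -3, 2) into the plane: -184 + (-50)t = -34, so t = -3.
Intersection: (-12, -14, 4) + (-3)·(-4, -3, 2) = (0, -5, -2).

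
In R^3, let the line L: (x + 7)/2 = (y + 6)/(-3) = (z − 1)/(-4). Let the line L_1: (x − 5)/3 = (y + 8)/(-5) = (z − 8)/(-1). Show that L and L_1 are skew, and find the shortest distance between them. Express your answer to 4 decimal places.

L has direction (2, -3, -4) through (-7, -6, 1).
L_1 has direction (3, -5, -1) through (5, -8, 8).
Common perpendicular direction n = (2, -3, -4) × (3, -5, -1) = (-17, -10, -1).
With w = (5, -8, 8) − (-7, -6, 1) = (12, -2, 7), w · n = -191.
Since n ≠ 0 the lines are not parallel, and w · n = -191 ≠ 0 so they do not intersect; hence they are skew.
Distance = |w · n| / |n| = |-191| / √390 ≈ 9.6717.

9.6717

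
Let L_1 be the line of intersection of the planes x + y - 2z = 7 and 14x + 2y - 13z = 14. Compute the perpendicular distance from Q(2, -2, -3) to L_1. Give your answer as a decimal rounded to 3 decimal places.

6.479

Direction of L_1: (1, 1, -2) × (14, 2, -13) = (-9, -15, -12).
A point on L_1: solving the two plane equations with x = -6 gives (-6, -3, -8).
Taking (-6, -3, -8) on L_1 with direction v = (-9, -15, -12): w = Q − (-6, -3, -8) = (8, 1, 5), and w × v = (63, 51, -111).
Distance = |w × v| / |v| = √18891 / √450 ≈ 6.479.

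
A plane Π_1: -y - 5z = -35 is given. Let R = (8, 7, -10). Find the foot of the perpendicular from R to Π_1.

Foot = R − λn with λ = (n·R − d)/|n|² = (43 − (-35))/26 = 3.
Foot = (8, 7, -10) − 3·(0, -1, -5) = (8, 10, 5).

(8, 10, 5)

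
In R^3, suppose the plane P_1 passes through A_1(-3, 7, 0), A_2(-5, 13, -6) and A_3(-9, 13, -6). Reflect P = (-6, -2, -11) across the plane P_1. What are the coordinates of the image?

A_1A_2 = (-2, 6, -6), A_1A_3 = (-6, 6, -6); a normal to P_1 is A_1A_2 × A_1A_3 = (0, 24, 24).
Using A_1: P_1 has equation 24y + 24z = 168.
λ = (n·P − d)/|n|² = (-312 − 168)/1152 = -5/12.
Reflection = P − 2λn = (-6, -2, -11) − (-5/6)·(0, 24, 24) = (-6, 18, 9).

(-6, 18, 9)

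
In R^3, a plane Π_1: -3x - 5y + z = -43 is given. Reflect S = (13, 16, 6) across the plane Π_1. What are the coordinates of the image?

(1, -4, 10)

λ = (n·S − d)/|n|² = (-113 − (-43))/35 = -2.
Reflection = S − 2λn = (13, 16, 6) − (-4)·(-3, -5, 1) = (1, -4, 10).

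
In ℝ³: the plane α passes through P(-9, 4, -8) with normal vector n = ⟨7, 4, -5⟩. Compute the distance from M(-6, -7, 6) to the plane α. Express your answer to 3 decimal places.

9.803

α: n·r = n·P gives 7x + 4y - 5z = -7.
n·M − d = (7)·(-6) + (4)·(-7) + (-5)·(6) − (-7) = -93; |n| = √90.
Distance = |-93| / √90 = 93/√90 ≈ 9.803.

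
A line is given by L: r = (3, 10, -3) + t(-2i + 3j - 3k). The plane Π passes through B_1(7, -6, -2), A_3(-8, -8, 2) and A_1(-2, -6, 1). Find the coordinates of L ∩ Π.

(7, 4, 3)

B_1A_3 = (-15, -2, 4), B_1A_1 = (-9, 0, 3); a normal to Π is B_1A_3 × B_1A_1 = (-6, 9, -18).
Using B_1: Π has equation -6x + 9y - 18z = -60.
Substitute r = (3, 10, -3) + t(-2, 3, -3) into the plane: 126 + 93t = -60, so t = -2.
Intersection: (3, 10, -3) + (-2)·(-2, 3, -3) = (7, 4, 3).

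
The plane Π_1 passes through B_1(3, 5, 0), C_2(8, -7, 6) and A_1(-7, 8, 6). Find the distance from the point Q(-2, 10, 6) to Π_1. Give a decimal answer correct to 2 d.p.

3.82

B_1C_2 = (5, -12, 6), B_1A_1 = (-10, 3, 6); a normal to Π_1 is B_1C_2 × B_1A_1 = (-90, -90, -105).
Using B_1: Π_1 has equation -90x - 90y - 105z = -720.
n·Q − d = (-90)·(-2) + (-90)·(10) + (-105)·(6) − (-720) = -630; |n| = √27225.
Distance = |-630| / √27225 = 630/√27225 ≈ 3.82.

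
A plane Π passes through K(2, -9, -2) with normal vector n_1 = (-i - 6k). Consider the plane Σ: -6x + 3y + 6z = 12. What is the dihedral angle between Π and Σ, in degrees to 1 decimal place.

Π: n_1·r = n_1·K gives -x - 6z = 10.
cos θ = |n₁·n₂| / (|n₁||n₂|) = |-30| / (√37 · √81).
θ = arccos(0.54800) ≈ 56.8°.

56.8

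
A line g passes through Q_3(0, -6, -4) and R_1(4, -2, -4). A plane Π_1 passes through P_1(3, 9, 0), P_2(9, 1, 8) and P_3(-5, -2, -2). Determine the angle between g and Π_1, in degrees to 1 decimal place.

12.2

A direction vector for g is R_1 − Q_3 = (4, 4, 0).
P_1P_2 = (6, -8, 8), P_1P_3 = (-8, -11, -2); a normal to Π_1 is P_1P_2 × P_1P_3 = (104, -52, -130).
Using P_1: Π_1 has equation 104x - 52y - 130z = -156.
sin θ = |n·v| / (|n||v|) = |208| / (√30420 · √32) = 0.21082.
θ ≈ 12.2°.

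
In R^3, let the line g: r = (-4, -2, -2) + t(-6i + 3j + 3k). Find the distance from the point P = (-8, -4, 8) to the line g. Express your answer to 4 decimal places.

Taking (-4, -2, -2) on g with direction v = (-6, 3, 3): w = P − (-4, -2, -2) = (-4, -2, 10), and w × v = (-36, -48, -24).
Distance = |w × v| / |v| = √4176 / √54 ≈ 8.7939.

8.7939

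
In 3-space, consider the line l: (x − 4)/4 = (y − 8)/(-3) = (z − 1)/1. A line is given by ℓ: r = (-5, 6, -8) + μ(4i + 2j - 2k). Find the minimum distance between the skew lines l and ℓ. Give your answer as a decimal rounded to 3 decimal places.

l has direction (4, -3, 1) through (4, 8, 1).
Common perpendicular direction n = (4, -3, 1) × (4, 2, -2) = (4, 12, 20).
With w = (-5, 6, -8) − (4, 8, 1) = (-9, -2, -9), w · n = -240.
Distance = |w · n| / |n| = |-240| / √560 ≈ 10.142.

10.142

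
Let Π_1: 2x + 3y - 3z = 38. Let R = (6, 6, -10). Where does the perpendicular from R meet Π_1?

(4, 3, -7)

Foot = R − λn with λ = (n·R − d)/|n|² = (60 − 38)/22 = 1.
Foot = (6, 6, -10) − 1·(2, 3, -3) = (4, 3, -7).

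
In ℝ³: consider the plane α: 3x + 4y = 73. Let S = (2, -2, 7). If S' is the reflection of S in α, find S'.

λ = (n·S − d)/|n|² = (-2 − 73)/25 = -3.
Reflection = S − 2λn = (2, -2, 7) − (-6)·(3, 4, 0) = (20, 22, 7).

(20, 22, 7)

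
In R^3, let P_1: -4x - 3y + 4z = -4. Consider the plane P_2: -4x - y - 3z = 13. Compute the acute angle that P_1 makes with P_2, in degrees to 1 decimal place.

77.6

cos θ = |n₁·n₂| / (|n₁||n₂|) = |7| / (√41 · √26).
θ = arccos(0.21440) ≈ 77.6°.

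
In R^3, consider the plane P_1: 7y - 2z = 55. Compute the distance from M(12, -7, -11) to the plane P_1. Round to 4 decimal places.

11.2636

n·M − d = (0)·(12) + (7)·(-7) + (-2)·(-11) − 55 = -82; |n| = √53.
Distance = |-82| / √53 = 82/√53 ≈ 11.2636.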